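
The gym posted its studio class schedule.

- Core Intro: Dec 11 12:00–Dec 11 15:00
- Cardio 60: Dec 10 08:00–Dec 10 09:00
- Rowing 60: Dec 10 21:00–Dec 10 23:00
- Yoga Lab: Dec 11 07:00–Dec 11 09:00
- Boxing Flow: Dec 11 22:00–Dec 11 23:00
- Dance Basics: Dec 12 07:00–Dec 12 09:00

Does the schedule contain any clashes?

Two intervals overlap when each starts before the other ends.
Sorted by start: Cardio 60, Rowing 60, Yoga Lab, Core Intro, Boxing Flow, Dance Basics.
Rowing 60 starts after Cardio 60 ends, so Cardio 60 has no further overlaps.
Yoga Lab starts after Rowing 60 ends, so Rowing 60 has no further overlaps.
Core Intro starts after Yoga Lab ends, so Yoga Lab has no further overlaps.
Boxing Flow starts after Core Intro ends, so Core Intro has no further overlaps.
Dance Basics starts after Boxing Flow ends.
Every pair is clear; the schedule has no overlaps.

No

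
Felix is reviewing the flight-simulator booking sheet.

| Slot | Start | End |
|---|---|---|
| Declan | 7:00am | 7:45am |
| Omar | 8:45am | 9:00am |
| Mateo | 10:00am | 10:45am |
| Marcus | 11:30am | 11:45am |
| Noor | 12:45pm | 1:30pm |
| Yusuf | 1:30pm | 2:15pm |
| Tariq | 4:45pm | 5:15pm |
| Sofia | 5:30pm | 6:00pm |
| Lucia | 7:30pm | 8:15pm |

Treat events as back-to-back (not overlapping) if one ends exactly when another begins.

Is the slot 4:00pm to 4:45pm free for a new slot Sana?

Yes — the slot is free

Declan: ends 7:45am at or before Sana starts 4:00pm → clear.
Omar: ends 9:00am at or before Sana starts 4:00pm → clear.
Mateo: ends 10:45am at or before Sana starts 4:00pm → clear.
Marcus: ends 11:45am at or before Sana starts 4:00pm → clear.
Noor: ends 1:30pm at or before Sana starts 4:00pm → clear.
Yusuf: ends 2:15pm at or before Sana starts 4:00pm → clear.
Tariq: starts 4:45pm at or after Sana ends 4:45pm → clear.
Sofia: starts 5:30pm at or after Sana ends 4:45pm → clear.
Lucia: starts 7:30pm at or after Sana ends 4:45pm → clear.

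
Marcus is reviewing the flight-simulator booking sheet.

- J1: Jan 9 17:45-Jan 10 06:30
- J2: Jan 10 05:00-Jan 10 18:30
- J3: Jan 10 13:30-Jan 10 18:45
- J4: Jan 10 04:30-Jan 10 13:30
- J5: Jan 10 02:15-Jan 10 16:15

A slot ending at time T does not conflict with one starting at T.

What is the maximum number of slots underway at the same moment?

4

Walk through starts and ends in time order (an end at T is processed before a start at T):
Jan 9 17:45 start J1 → 1
Jan 10 02:15 start J5 → 2
Jan 10 04:30 start J4 → 3
Jan 10 05:00 start J2 → 4
Jan 10 06:30 end J1 → 3
Jan 10 13:30 end J4 → 2
Jan 10 13:30 start J3 → 3
Jan 10 16:15 end J5 → 2
Jan 10 18:30 end J2 → 1
Jan 10 18:45 end J3 → 0
Peak is 4, at Jan 10 05:00 (J1, J2, J4, J5).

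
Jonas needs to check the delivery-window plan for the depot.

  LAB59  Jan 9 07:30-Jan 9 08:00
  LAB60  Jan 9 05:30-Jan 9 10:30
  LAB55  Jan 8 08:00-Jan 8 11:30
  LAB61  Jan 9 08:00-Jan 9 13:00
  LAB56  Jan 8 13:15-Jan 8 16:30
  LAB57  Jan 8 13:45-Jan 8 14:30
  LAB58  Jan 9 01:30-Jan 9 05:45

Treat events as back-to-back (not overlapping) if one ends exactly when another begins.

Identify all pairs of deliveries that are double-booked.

Sorted by start: LAB55, LAB56, LAB57, LAB58, LAB60, LAB59, LAB61.
LAB56 starts after LAB55 ends — done with LAB55.
LAB57 starts before LAB56 ends → LAB56 and LAB57 overlap.
LAB58 starts after LAB56 ends — done with LAB56.
LAB58 starts after LAB57 ends — done with LAB57.
LAB60 starts before LAB58 ends → LAB58 and LAB60 overlap.
LAB59 starts after LAB58 ends — done with LAB58.
LAB59 starts before LAB60 ends → LAB60 and LAB59 overlap.
LAB61 starts before LAB60 ends → LAB60 and LAB61 overlap.
LAB61 starts exactly when LAB59 ends (back-to-back, no overlap).

LAB56 & LAB57, LAB58 & LAB60, LAB59 & LAB60, LAB60 & LAB61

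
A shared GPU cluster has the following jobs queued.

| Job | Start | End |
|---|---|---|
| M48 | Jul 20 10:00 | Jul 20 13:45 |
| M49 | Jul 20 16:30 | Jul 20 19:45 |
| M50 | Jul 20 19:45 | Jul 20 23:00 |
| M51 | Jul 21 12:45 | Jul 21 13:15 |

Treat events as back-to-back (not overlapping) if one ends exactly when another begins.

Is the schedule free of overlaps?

Sorted by start: M48, M49, M50, M51.
M49 starts after M48 ends; M48 is clear from here.
M50 starts exactly when M49 ends (back-to-back, no overlap); M49 is clear from here.
M51 starts after M50 ends.
Every pair is clear; the schedule has no overlaps.

Yes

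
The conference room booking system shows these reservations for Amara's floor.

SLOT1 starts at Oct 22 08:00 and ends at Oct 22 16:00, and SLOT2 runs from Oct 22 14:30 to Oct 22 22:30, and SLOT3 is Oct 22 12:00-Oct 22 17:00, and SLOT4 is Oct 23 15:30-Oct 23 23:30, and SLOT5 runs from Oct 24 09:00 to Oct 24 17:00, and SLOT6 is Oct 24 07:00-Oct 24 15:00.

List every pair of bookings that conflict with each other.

SLOT1 & SLOT2, SLOT1 & SLOT3, SLOT2 & SLOT3, SLOT5 & SLOT6

Sorted by start: SLOT1, SLOT3, SLOT2, SLOT4, SLOT6, SLOT5.
SLOT3 starts before SLOT1 ends → SLOT1 and SLOT3 overlap.
SLOT2 starts before SLOT1 ends → SLOT1 and SLOT2 overlap.
SLOT4 starts after SLOT1 ends, so SLOT1 has no further overlaps.
SLOT2 starts before SLOT3 ends → SLOT3 and SLOT2 overlap.
SLOT4 starts after SLOT3 ends, so SLOT3 has no further overlaps.
SLOT4 starts after SLOT2 ends, so SLOT2 has no further overlaps.
SLOT6 starts after SLOT4 ends, so SLOT4 has no further overlaps.
SLOT5 starts before SLOT6 ends → SLOT6 and SLOT5 overlap.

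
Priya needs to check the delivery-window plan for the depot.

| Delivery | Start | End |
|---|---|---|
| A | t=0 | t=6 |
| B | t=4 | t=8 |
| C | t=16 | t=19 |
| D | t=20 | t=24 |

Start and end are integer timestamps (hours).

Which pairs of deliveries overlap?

A & B

Sorted by start: A, B, C, D.
B starts before A ends → A and B overlap.
C starts after A ends, so nothing later overlaps A either.
C starts after B ends, so nothing later overlaps B either.
D starts after C ends.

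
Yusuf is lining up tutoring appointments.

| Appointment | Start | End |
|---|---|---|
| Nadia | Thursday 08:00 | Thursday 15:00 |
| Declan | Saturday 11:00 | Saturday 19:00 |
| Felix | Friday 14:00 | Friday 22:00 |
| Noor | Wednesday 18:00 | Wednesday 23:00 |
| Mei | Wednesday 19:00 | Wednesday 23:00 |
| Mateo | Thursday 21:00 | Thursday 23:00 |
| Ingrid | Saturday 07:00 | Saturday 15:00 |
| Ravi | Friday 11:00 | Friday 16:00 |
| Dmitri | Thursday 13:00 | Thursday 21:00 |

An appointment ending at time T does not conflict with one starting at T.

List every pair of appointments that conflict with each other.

Two intervals overlap when each starts before the other ends.
Sorted by start: Noor, Mei, Nadia, Dmitri, Mateo, Ravi, Felix, Ingrid, Declan.
Mei starts before Noor ends → Noor and Mei overlap.
Nadia starts after Noor ends, so nothing later overlaps Noor either.
Nadia starts after Mei ends, so nothing later overlaps Mei either.
Dmitri starts before Nadia ends → Nadia and Dmitri overlap.
Mateo starts after Nadia ends, so nothing later overlaps Nadia either.
Mateo starts exactly when Dmitri ends (back-to-back, no overlap), so nothing later overlaps Dmitri either.
Ravi starts after Mateo ends, so nothing later overlaps Mateo either.
Felix starts before Ravi ends → Ravi and Felix overlap.
Ingrid starts after Ravi ends, so nothing later overlaps Ravi either.
Ingrid starts after Felix ends, so nothing later overlaps Felix either.
Declan starts before Ingrid ends → Ingrid and Declan overlap.

Declan & Ingrid, Dmitri & Nadia, Felix & Ravi, Mei & Noor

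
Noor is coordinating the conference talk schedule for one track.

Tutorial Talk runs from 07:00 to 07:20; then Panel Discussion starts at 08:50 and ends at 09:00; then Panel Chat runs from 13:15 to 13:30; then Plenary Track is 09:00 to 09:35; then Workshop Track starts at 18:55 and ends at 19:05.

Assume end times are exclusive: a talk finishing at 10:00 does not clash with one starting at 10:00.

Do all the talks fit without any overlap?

Sorted by start: Tutorial Talk, Panel Discussion, Plenary Track, Panel Chat, Workshop Track.
Panel Discussion starts after Tutorial Talk ends, so Tutorial Talk has no further overlaps.
Plenary Track starts exactly when Panel Discussion ends (back-to-back, no overlap), so Panel Discussion has no further overlaps.
Panel Chat starts after Plenary Track ends, so Plenary Track has no further overlaps.
Workshop Track starts after Panel Chat ends.
Every pair is clear; the schedule has no overlaps.

Yes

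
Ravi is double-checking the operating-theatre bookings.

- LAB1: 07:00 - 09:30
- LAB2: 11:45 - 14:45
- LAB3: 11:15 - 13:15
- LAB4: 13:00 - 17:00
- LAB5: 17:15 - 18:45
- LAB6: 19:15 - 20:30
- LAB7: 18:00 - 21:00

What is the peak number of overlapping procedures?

3

Sweep the timeline, counting +1 at each start and −1 at each end (ends before starts at a tie):
07:00 start LAB1 → 1
09:30 end LAB1 → 0
11:15 start LAB3 → 1
11:45 start LAB2 → 2
13:00 start LAB4 → 3
13:15 end LAB3 → 2
14:45 end LAB2 → 1
17:00 end LAB4 → 0
17:15 start LAB5 → 1
18:00 start LAB7 → 2
18:45 end LAB5 → 1
19:15 start LAB6 → 2
20:30 end LAB6 → 1
21:00 end LAB7 → 0
Peak is 3, at 13:00 (LAB2, LAB3, LAB4).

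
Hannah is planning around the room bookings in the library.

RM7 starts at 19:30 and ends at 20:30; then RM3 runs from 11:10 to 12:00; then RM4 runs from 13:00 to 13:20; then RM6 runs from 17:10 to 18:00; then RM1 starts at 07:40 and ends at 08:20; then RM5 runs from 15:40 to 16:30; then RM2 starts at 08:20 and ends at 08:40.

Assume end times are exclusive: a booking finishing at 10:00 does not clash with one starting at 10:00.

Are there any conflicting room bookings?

No

Two intervals overlap when each starts before the other ends.
Sorted by start: RM1, RM2, RM3, RM4, RM5, RM6, RM7.
RM2 starts exactly when RM1 ends (back-to-back, no overlap), so RM1 has no further overlaps.
RM3 starts after RM2 ends, so RM2 has no further overlaps.
RM4 starts after RM3 ends, so RM3 has no further overlaps.
RM5 starts after RM4 ends, so RM4 has no further overlaps.
RM6 starts after RM5 ends, so RM5 has no further overlaps.
RM7 starts after RM6 ends.
Every pair is clear; the schedule has no overlaps.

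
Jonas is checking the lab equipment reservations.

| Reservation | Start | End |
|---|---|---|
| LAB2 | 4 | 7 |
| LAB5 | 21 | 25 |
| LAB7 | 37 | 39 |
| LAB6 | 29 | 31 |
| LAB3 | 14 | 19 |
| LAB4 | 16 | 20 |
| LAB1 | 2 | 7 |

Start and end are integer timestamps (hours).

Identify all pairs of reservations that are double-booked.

Check each pair: they overlap iff neither finishes before the other starts.
Sorted by start: LAB1, LAB2, LAB3, LAB4, LAB5, LAB6, LAB7.
LAB2 starts before LAB1 ends → LAB1 and LAB2 overlap.
LAB3 starts after LAB1 ends; LAB1 is clear from here.
LAB3 starts after LAB2 ends; LAB2 is clear from here.
LAB4 starts before LAB3 ends → LAB3 and LAB4 overlap.
LAB5 starts after LAB3 ends; LAB3 is clear from here.
LAB5 starts after LAB4 ends; LAB4 is clear from here.
LAB6 starts after LAB5 ends; LAB5 is clear from here.
LAB7 starts after LAB6 ends.

LAB1 & LAB2, LAB3 & LAB4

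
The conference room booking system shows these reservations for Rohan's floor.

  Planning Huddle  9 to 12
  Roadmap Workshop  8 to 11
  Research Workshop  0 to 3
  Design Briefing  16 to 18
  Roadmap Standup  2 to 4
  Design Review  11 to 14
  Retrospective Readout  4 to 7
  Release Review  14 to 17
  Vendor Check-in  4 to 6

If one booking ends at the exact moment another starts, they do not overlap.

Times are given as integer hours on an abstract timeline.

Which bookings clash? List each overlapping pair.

Sorted by start: Research Workshop, Roadmap Standup, Retrospective Readout, Vendor Check-in, Roadmap Workshop, Planning Huddle, Design Review, Release Review, Design Briefing.
Roadmap Standup starts before Research Workshop ends → Research Workshop and Roadmap Standup overlap.
Retrospective Readout starts after Research Workshop ends, so nothing later overlaps Research Workshop either.
Retrospective Readout starts exactly when Roadmap Standup ends (back-to-back, no overlap), so nothing later overlaps Roadmap Standup either.
Vendor Check-in starts before Retrospective Readout ends → Retrospective Readout and Vendor Check-in overlap.
Roadmap Workshop starts after Retrospective Readout ends, so nothing later overlaps Retrospective Readout either.
Roadmap Workshop starts after Vendor Check-in ends, so nothing later overlaps Vendor Check-in either.
Planning Huddle starts before Roadmap Workshop ends → Roadmap Workshop and Planning Huddle overlap.
Design Review starts exactly when Roadmap Workshop ends (back-to-back, no overlap), so nothing later overlaps Roadmap Workshop either.
Design Review starts before Planning Huddle ends → Planning Huddle and Design Review overlap.
Release Review starts after Planning Huddle ends, so nothing later overlaps Planning Huddle either.
Release Review starts exactly when Design Review ends (back-to-back, no overlap), so nothing later overlaps Design Review either.
Design Briefing starts before Release Review ends → Release Review and Design Briefing overlap.

Design Briefing & Release Review, Design Review & Planning Huddle, Planning Huddle & Roadmap Workshop, Research Workshop & Roadmap Standup, Retrospective Readout & Vendor Check-in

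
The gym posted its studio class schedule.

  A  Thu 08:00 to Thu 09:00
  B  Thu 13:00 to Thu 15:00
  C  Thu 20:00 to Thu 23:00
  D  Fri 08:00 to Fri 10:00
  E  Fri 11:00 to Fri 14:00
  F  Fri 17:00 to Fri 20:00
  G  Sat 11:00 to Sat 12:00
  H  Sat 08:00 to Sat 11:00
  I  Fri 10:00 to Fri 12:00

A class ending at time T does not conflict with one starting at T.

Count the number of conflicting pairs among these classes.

Check each pair: they overlap iff neither finishes before the other starts.
Sorted by start: A, B, C, D, I, E, F, H, G.
B starts after A ends, so nothing later overlaps A either.
C starts after B ends, so nothing later overlaps B either.
D starts after C ends, so nothing later overlaps C either.
I starts exactly when D ends (back-to-back, no overlap), so nothing later overlaps D either.
E starts before I ends → I and E overlap.
F starts after I ends, so nothing later overlaps I either.
F starts after E ends, so nothing later overlaps E either.
H starts after F ends, so nothing later overlaps F either.
G starts exactly when H ends (back-to-back, no overlap).
Overlapping pairs: E & I — 1 in total.

1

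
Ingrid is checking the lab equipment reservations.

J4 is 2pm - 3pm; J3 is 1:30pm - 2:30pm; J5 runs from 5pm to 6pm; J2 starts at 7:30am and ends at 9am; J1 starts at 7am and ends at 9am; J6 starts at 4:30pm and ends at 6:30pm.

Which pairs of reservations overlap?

Sorted by start: J1, J2, J3, J4, J6, J5.
J2 starts before J1 ends → J1 and J2 overlap.
J3 starts after J1 ends — done with J1.
J3 starts after J2 ends — done with J2.
J4 starts before J3 ends → J3 and J4 overlap.
J6 starts after J3 ends — done with J3.
J6 starts after J4 ends — done with J4.
J5 starts before J6 ends → J6 and J5 overlap.

J1 & J2, J3 & J4, J5 & J6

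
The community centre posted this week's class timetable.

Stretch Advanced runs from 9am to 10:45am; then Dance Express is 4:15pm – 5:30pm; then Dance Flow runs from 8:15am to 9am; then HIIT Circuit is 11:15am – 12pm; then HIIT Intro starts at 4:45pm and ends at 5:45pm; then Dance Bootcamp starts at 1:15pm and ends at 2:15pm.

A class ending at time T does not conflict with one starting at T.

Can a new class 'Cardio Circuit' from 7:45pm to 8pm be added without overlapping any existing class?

Yes — the slot is free

Dance Flow: ends 9am at or before Cardio Circuit starts 7:45pm → clear.
Stretch Advanced: ends 10:45am at or before Cardio Circuit starts 7:45pm → clear.
HIIT Circuit: ends 12pm at or before Cardio Circuit starts 7:45pm → clear.
Dance Bootcamp: ends 2:15pm at or before Cardio Circuit starts 7:45pm → clear.
Dance Express: ends 5:30pm at or before Cardio Circuit starts 7:45pm → clear.
HIIT Intro: ends 5:45pm at or before Cardio Circuit starts 7:45pm → clear.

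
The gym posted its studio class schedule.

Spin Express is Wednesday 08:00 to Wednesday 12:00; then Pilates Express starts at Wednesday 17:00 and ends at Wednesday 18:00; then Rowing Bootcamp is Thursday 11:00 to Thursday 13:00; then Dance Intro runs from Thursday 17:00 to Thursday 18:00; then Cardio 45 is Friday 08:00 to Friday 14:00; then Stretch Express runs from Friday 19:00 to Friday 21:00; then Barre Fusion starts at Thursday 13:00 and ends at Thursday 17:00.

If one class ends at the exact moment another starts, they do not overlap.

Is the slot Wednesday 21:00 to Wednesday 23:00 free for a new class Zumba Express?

Yes — the slot is free

Spin Express: ends Wednesday 12:00 at or before Zumba Express starts Wednesday 21:00 → clear.
Pilates Express: ends Wednesday 18:00 at or before Zumba Express starts Wednesday 21:00 → clear.
Rowing Bootcamp: starts Thursday 11:00 at or after Zumba Express ends Wednesday 23:00 → clear.
Barre Fusion: starts Thursday 13:00 at or after Zumba Express ends Wednesday 23:00 → clear.
Dance Intro: starts Thursday 17:00 at or after Zumba Express ends Wednesday 23:00 → clear.
Cardio 45: starts Friday 08:00 at or after Zumba Express ends Wednesday 23:00 → clear.
Stretch Express: starts Friday 19:00 at or after Zumba Express ends Wednesday 23:00 → clear.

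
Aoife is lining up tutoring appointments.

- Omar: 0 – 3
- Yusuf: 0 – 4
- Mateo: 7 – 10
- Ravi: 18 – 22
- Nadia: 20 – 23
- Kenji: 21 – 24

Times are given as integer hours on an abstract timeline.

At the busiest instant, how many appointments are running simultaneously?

3

Walk through starts and ends in time order (an end at T is processed before a start at T):
0 start Omar → 1
0 start Yusuf → 2
3 end Omar → 1
4 end Yusuf → 0
7 start Mateo → 1
10 end Mateo → 0
18 start Ravi → 1
20 start Nadia → 2
21 start Kenji → 3
22 end Ravi → 2
23 end Nadia → 1
24 end Kenji → 0
Peak is 3, at 21 (Kenji, Nadia, Ravi).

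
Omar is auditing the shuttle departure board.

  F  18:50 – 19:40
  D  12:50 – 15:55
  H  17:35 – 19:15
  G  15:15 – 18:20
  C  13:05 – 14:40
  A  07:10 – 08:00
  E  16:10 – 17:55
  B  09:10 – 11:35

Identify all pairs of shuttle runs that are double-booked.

Sorted by start: A, B, D, C, G, E, H, F.
B starts after A ends — done with A.
D starts after B ends — done with B.
C starts before D ends → D and C overlap.
G starts before D ends → D and G overlap.
E starts after D ends — done with D.
G starts after C ends — done with C.
E starts before G ends → G and E overlap.
H starts before G ends → G and H overlap.
F starts after G ends.
H starts before E ends → E and H overlap.
F starts after E ends.
F starts before H ends → H and F overlap.

C & D, D & G, E & G, E & H, F & H, G & H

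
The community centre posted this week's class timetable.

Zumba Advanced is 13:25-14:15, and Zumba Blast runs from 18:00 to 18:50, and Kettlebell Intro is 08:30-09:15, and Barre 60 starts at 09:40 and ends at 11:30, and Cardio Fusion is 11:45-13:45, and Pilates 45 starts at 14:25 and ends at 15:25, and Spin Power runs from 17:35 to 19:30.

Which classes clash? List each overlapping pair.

Cardio Fusion & Zumba Advanced, Spin Power & Zumba Blast

Two intervals overlap when each starts before the other ends.
Sorted by start: Kettlebell Intro, Barre 60, Cardio Fusion, Zumba Advanced, Pilates 45, Spin Power, Zumba Blast.
Barre 60 starts after Kettlebell Intro ends, so nothing later overlaps Kettlebell Intro either.
Cardio Fusion starts after Barre 60 ends, so nothing later overlaps Barre 60 either.
Zumba Advanced starts before Cardio Fusion ends → Cardio Fusion and Zumba Advanced overlap.
Pilates 45 starts after Cardio Fusion ends, so nothing later overlaps Cardio Fusion either.
Pilates 45 starts after Zumba Advanced ends, so nothing later overlaps Zumba Advanced either.
Spin Power starts after Pilates 45 ends, so nothing later overlaps Pilates 45 either.
Zumba Blast starts before Spin Power ends → Spin Power and Zumba Blast overlap.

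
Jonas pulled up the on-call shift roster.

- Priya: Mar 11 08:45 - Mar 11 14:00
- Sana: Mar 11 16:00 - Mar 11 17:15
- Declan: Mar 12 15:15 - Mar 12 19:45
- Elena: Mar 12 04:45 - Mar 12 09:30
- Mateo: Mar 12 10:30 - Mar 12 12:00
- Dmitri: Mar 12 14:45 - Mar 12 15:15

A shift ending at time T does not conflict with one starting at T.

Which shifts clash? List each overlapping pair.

Two intervals overlap when each starts before the other ends.
Sorted by start: Priya, Sana, Elena, Mateo, Dmitri, Declan.
Sana starts after Priya ends — done with Priya.
Elena starts after Sana ends — done with Sana.
Mateo starts after Elena ends — done with Elena.
Dmitri starts after Mateo ends — done with Mateo.
Declan starts exactly when Dmitri ends (back-to-back, no overlap).

none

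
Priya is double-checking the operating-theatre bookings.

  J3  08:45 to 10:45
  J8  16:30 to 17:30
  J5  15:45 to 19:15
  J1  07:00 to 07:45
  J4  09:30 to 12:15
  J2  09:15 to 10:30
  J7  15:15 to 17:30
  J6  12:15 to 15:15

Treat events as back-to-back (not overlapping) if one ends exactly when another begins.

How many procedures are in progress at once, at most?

Sort all start/end points and keep a running count:
07:00 start J1 → 1
07:45 end J1 → 0
08:45 start J3 → 1
09:15 start J2 → 2
09:30 start J4 → 3
10:30 end J2 → 2
10:45 end J3 → 1
12:15 end J4 → 0
12:15 start J6 → 1
15:15 end J6 → 0
15:15 start J7 → 1
15:45 start J5 → 2
16:30 start J8 → 3
17:30 end J7 → 2
17:30 end J8 → 1
19:15 end J5 → 0
Peak is 3, at 09:30 (J2, J3, J4).

3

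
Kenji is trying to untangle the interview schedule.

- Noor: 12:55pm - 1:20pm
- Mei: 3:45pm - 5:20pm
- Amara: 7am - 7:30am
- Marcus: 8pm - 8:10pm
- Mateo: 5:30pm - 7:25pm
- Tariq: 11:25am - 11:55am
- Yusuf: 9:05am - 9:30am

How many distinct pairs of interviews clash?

0

Sorted by start: Amara, Yusuf, Tariq, Noor, Mei, Mateo, Marcus.
Yusuf starts after Amara ends, so nothing later overlaps Amara either.
Tariq starts after Yusuf ends, so nothing later overlaps Yusuf either.
Noor starts after Tariq ends, so nothing later overlaps Tariq either.
Mei starts after Noor ends, so nothing later overlaps Noor either.
Mateo starts after Mei ends, so nothing later overlaps Mei either.
Marcus starts after Mateo ends.
No pair overlaps.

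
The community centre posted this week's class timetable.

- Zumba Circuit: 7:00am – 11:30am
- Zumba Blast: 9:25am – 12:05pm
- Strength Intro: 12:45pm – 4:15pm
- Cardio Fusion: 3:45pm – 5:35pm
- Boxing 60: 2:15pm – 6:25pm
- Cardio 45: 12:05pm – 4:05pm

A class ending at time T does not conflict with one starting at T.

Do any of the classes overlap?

Yes

Sorted by start: Zumba Circuit, Zumba Blast, Cardio 45, Strength Intro, Boxing 60, Cardio Fusion.
Zumba Blast starts before Zumba Circuit ends → Zumba Circuit and Zumba Blast overlap.
That's a conflict, so the schedule is not conflict-free.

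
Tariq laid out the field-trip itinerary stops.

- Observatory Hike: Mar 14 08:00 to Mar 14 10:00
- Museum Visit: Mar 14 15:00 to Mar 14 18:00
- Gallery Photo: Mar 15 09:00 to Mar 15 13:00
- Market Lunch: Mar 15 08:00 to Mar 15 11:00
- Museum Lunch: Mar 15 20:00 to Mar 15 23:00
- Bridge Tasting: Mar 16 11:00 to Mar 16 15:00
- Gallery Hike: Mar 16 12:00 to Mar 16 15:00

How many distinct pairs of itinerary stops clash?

Sorted by start: Observatory Hike, Museum Visit, Market Lunch, Gallery Photo, Museum Lunch, Bridge Tasting, Gallery Hike.
Museum Visit starts after Observatory Hike ends; Observatory Hike is clear from here.
Market Lunch starts after Museum Visit ends; Museum Visit is clear from here.
Gallery Photo starts before Market Lunch ends → Market Lunch and Gallery Photo overlap.
Museum Lunch starts after Market Lunch ends; Market Lunch is clear from here.
Museum Lunch starts after Gallery Photo ends; Gallery Photo is clear from here.
Bridge Tasting starts after Museum Lunch ends; Museum Lunch is clear from here.
Gallery Hike starts before Bridge Tasting ends → Bridge Tasting and Gallery Hike overlap.
Overlapping pairs: Bridge Tasting & Gallery Hike, Gallery Photo & Market Lunch — 2 in total.

2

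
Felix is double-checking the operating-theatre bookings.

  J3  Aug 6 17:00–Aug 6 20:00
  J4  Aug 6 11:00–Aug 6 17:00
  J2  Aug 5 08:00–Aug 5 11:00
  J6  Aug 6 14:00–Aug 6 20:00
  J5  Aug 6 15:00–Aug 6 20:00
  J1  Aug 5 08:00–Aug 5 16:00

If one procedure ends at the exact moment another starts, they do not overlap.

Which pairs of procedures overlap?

J1 & J2, J3 & J5, J3 & J6, J4 & J5, J4 & J6, J5 & J6

Sorted by start: J1, J2, J4, J6, J5, J3.
J2 starts before J1 ends → J1 and J2 overlap.
J4 starts after J1 ends; J1 is clear from here.
J4 starts after J2 ends; J2 is clear from here.
J6 starts before J4 ends → J4 and J6 overlap.
J5 starts before J4 ends → J4 and J5 overlap.
J3 starts exactly when J4 ends (back-to-back, no overlap).
J5 starts before J6 ends → J6 and J5 overlap.
J3 starts before J6 ends → J6 and J3 overlap.
J3 starts before J5 ends → J5 and J3 overlap.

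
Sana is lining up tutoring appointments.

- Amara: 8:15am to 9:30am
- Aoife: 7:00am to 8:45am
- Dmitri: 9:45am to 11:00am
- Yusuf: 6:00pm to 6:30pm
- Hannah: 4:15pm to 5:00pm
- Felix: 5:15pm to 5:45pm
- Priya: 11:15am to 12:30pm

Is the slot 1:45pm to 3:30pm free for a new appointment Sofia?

Yes — the slot is free

Aoife: ends 8:45am at or before Sofia starts 1:45pm → clear.
Amara: ends 9:30am at or before Sofia starts 1:45pm → clear.
Dmitri: ends 11:00am at or before Sofia starts 1:45pm → clear.
Priya: ends 12:30pm at or before Sofia starts 1:45pm → clear.
Hannah: starts 4:15pm at or after Sofia ends 3:30pm → clear.
Felix: starts 5:15pm at or after Sofia ends 3:30pm → clear.
Yusuf: starts 6:00pm at or after Sofia ends 3:30pm → clear.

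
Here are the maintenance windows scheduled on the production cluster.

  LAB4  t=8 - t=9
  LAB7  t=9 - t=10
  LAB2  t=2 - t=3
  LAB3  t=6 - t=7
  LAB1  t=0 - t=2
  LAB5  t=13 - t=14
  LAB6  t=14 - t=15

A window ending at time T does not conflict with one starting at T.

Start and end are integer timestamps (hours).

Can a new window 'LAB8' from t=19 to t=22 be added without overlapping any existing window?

LAB1: ends t=2 at or before LAB8 starts t=19 → clear.
LAB2: ends t=3 at or before LAB8 starts t=19 → clear.
LAB3: ends t=7 at or before LAB8 starts t=19 → clear.
LAB4: ends t=9 at or before LAB8 starts t=19 → clear.
LAB7: ends t=10 at or before LAB8 starts t=19 → clear.
LAB5: ends t=14 at or before LAB8 starts t=19 → clear.
LAB6: ends t=15 at or before LAB8 starts t=19 → clear.

Yes — the slot is free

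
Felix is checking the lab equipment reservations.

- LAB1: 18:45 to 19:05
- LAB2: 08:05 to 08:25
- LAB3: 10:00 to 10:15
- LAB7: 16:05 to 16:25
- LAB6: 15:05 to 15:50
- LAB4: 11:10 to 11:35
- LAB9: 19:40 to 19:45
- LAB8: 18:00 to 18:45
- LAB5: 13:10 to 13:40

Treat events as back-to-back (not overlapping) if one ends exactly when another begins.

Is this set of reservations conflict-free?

Sorted by start: LAB2, LAB3, LAB4, LAB5, LAB6, LAB7, LAB8, LAB1, LAB9.
LAB3 starts after LAB2 ends, so LAB2 has no further overlaps.
LAB4 starts after LAB3 ends, so LAB3 has no further overlaps.
LAB5 starts after LAB4 ends, so LAB4 has no further overlaps.
LAB6 starts after LAB5 ends, so LAB5 has no further overlaps.
LAB7 starts after LAB6 ends, so LAB6 has no further overlaps.
LAB8 starts after LAB7 ends, so LAB7 has no further overlaps.
LAB1 starts exactly when LAB8 ends (back-to-back, no overlap), so LAB8 has no further overlaps.
LAB9 starts after LAB1 ends.
Every pair is clear; the schedule has no overlaps.

Yes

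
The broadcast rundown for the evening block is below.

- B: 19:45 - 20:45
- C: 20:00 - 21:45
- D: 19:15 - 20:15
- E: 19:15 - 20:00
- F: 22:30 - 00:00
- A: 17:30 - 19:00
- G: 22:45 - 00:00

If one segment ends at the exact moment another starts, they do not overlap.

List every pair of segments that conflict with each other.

B & C, B & D, B & E, C & D, D & E, F & G

Sorted by start: A, D, E, B, C, F, G.
D starts after A ends; A is clear from here.
E starts before D ends → D and E overlap.
B starts before D ends → D and B overlap.
C starts before D ends → D and C overlap.
F starts after D ends; D is clear from here.
B starts before E ends → E and B overlap.
C starts exactly when E ends (back-to-back, no overlap); E is clear from here.
C starts before B ends → B and C overlap.
F starts after B ends; B is clear from here.
F starts after C ends; C is clear from here.
G starts before F ends → F and G overlap.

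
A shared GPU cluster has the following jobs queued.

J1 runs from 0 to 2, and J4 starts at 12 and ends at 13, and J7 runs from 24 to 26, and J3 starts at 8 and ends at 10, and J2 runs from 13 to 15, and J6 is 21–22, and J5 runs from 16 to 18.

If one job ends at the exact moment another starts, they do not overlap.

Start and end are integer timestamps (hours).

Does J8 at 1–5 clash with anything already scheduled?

J1: starts 0 before J8 ends 5, and ends 2 after J8 starts 1 → overlap.
J3: starts 8 at or after J8 ends 5 → clear.
J4: starts 12 at or after J8 ends 5 → clear.
J2: starts 13 at or after J8 ends 5 → clear.
J5: starts 16 at or after J8 ends 5 → clear.
J6: starts 21 at or after J8 ends 5 → clear.
J7: starts 24 at or after J8 ends 5 → clear.
J8 overlaps J1.

Yes — it overlaps J1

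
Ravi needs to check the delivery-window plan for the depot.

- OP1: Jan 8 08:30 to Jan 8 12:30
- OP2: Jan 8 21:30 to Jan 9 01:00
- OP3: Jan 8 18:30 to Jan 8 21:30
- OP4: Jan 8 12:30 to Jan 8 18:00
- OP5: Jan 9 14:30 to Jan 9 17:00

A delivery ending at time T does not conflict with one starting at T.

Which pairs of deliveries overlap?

no conflicts

Sorted by start: OP1, OP4, OP3, OP2, OP5.
OP4 starts exactly when OP1 ends (back-to-back, no overlap) — done with OP1.
OP3 starts after OP4 ends — done with OP4.
OP2 starts exactly when OP3 ends (back-to-back, no overlap) — done with OP3.
OP5 starts after OP2 ends.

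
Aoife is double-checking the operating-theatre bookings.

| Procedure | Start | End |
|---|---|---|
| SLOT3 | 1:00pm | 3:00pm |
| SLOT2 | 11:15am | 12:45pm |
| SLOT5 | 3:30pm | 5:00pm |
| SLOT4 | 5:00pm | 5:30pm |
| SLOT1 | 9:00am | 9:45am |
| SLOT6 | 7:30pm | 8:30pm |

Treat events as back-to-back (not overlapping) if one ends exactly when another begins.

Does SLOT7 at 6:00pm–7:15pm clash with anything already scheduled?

No — it doesn't clash with anything

SLOT1: ends 9:45am at or before SLOT7 starts 6:00pm → clear.
SLOT2: ends 12:45pm at or before SLOT7 starts 6:00pm → clear.
SLOT3: ends 3:00pm at or before SLOT7 starts 6:00pm → clear.
SLOT5: ends 5:00pm at or before SLOT7 starts 6:00pm → clear.
SLOT4: ends 5:30pm at or before SLOT7 starts 6:00pm → clear.
SLOT6: starts 7:30pm at or after SLOT7 ends 7:15pm → clear.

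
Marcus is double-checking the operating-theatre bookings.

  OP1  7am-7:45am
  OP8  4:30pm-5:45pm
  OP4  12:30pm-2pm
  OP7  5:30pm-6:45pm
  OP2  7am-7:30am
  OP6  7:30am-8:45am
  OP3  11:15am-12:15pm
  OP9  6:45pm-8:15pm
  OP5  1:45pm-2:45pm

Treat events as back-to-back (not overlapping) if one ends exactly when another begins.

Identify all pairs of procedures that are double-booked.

Sorted by start: OP1, OP2, OP6, OP3, OP4, OP5, OP8, OP7, OP9.
OP2 starts before OP1 ends → OP1 and OP2 overlap.
OP6 starts before OP1 ends → OP1 and OP6 overlap.
OP3 starts after OP1 ends; OP1 is clear from here.
OP6 starts exactly when OP2 ends (back-to-back, no overlap); OP2 is clear from here.
OP3 starts after OP6 ends; OP6 is clear from here.
OP4 starts after OP3 ends; OP3 is clear from here.
OP5 starts before OP4 ends → OP4 and OP5 overlap.
OP8 starts after OP4 ends; OP4 is clear from here.
OP8 starts after OP5 ends; OP5 is clear from here.
OP7 starts before OP8 ends → OP8 and OP7 overlap.
OP9 starts after OP8 ends.
OP9 starts exactly when OP7 ends (back-to-back, no overlap).

OP1 & OP2, OP1 & OP6, OP4 & OP5, OP7 & OP8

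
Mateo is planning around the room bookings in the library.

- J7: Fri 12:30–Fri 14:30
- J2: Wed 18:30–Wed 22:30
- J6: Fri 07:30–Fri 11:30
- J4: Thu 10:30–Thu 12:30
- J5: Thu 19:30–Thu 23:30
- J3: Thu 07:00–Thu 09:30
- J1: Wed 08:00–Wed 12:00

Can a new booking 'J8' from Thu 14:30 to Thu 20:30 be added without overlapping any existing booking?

No — it overlaps J5

J1: ends Wed 12:00 at or before J8 starts Thu 14:30 → clear.
J2: ends Wed 22:30 at or before J8 starts Thu 14:30 → clear.
J3: ends Thu 09:30 at or before J8 starts Thu 14:30 → clear.
J4: ends Thu 12:30 at or before J8 starts Thu 14:30 → clear.
J5: starts Thu 19:30 before J8 ends Thu 20:30, and ends Thu 23:30 after J8 starts Thu 14:30 → overlap.
J6: starts Fri 07:30 at or after J8 ends Thu 20:30 → clear.
J7: starts Fri 12:30 at or after J8 ends Thu 20:30 → clear.
J8 overlaps J5.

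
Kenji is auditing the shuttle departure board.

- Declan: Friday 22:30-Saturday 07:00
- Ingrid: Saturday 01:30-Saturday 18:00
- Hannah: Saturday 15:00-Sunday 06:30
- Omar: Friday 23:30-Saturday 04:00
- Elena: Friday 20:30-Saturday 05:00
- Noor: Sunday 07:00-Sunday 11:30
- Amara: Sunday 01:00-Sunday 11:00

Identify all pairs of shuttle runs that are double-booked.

Amara & Hannah, Amara & Noor, Declan & Elena, Declan & Ingrid, Declan & Omar, Elena & Ingrid, Elena & Omar, Hannah & Ingrid, Ingrid & Omar

Two intervals overlap when each starts before the other ends.
Sorted by start: Elena, Declan, Omar, Ingrid, Hannah, Amara, Noor.
Declan starts before Elena ends → Elena and Declan overlap.
Omar starts before Elena ends → Elena and Omar overlap.
Ingrid starts before Elena ends → Elena and Ingrid overlap.
Hannah starts after Elena ends; Elena is clear from here.
Omar starts before Declan ends → Declan and Omar overlap.
Ingrid starts before Declan ends → Declan and Ingrid overlap.
Hannah starts after Declan ends; Declan is clear from here.
Ingrid starts before Omar ends → Omar and Ingrid overlap.
Hannah starts after Omar ends; Omar is clear from here.
Hannah starts before Ingrid ends → Ingrid and Hannah overlap.
Amara starts after Ingrid ends; Ingrid is clear from here.
Amara starts before Hannah ends → Hannah and Amara overlap.
Noor starts after Hannah ends.
Noor starts before Amara ends → Amara and Noor overlap.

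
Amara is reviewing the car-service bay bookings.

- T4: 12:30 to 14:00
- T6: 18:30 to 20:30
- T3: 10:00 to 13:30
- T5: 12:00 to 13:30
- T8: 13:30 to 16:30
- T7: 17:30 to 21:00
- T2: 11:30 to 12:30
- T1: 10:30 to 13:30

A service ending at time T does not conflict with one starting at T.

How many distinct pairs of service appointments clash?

11

Sorted by start: T3, T1, T2, T5, T4, T8, T7, T6.
T1 starts before T3 ends → T3 and T1 overlap.
T2 starts before T3 ends → T3 and T2 overlap.
T5 starts before T3 ends → T3 and T5 overlap.
T4 starts before T3 ends → T3 and T4 overlap.
T8 starts exactly when T3 ends (back-to-back, no overlap); T3 is clear from here.
T2 starts before T1 ends → T1 and T2 overlap.
T5 starts before T1 ends → T1 and T5 overlap.
T4 starts before T1 ends → T1 and T4 overlap.
T8 starts exactly when T1 ends (back-to-back, no overlap); T1 is clear from here.
T5 starts before T2 ends → T2 and T5 overlap.
T4 starts exactly when T2 ends (back-to-back, no overlap); T2 is clear from here.
T4 starts before T5 ends → T5 and T4 overlap.
T8 starts exactly when T5 ends (back-to-back, no overlap); T5 is clear from here.
T8 starts before T4 ends → T4 and T8 overlap.
T7 starts after T4 ends; T4 is clear from here.
T7 starts after T8 ends; T8 is clear from here.
T6 starts before T7 ends → T7 and T6 overlap.
Overlapping pairs: T1 & T2, T1 & T3, T1 & T4, T1 & T5, T2 & T3, T2 & T5, T3 & T4, T3 & T5, T4 & T5, T4 & T8, T6 & T7 — 11 in total.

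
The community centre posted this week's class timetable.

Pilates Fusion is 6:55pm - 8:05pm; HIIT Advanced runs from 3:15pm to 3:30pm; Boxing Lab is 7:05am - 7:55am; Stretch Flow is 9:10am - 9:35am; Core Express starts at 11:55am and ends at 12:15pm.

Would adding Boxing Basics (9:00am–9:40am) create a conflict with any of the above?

Boxing Lab: ends 7:55am at or before Boxing Basics starts 9:00am → clear.
Stretch Flow: starts 9:10am before Boxing Basics ends 9:40am, and ends 9:35am after Boxing Basics starts 9:00am → overlap.
Core Express: starts 11:55am at or after Boxing Basics ends 9:40am → clear.
HIIT Advanced: starts 3:15pm at or after Boxing Basics ends 9:40am → clear.
Pilates Fusion: starts 6:55pm at or after Boxing Basics ends 9:40am → clear.
Boxing Basics overlaps Stretch Flow.

Yes — it overlaps Stretch Flow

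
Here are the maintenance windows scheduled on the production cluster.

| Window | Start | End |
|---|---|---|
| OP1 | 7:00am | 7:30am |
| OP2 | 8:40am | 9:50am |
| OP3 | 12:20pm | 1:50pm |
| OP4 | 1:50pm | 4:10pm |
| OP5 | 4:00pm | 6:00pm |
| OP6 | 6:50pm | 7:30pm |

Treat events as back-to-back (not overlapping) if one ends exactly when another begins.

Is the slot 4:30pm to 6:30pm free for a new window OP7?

OP1: ends 7:30am at or before OP7 starts 4:30pm → clear.
OP2: ends 9:50am at or before OP7 starts 4:30pm → clear.
OP3: ends 1:50pm at or before OP7 starts 4:30pm → clear.
OP4: ends 4:10pm at or before OP7 starts 4:30pm → clear.
OP5: starts 4:00pm before OP7 ends 6:30pm, and ends 6:00pm after OP7 starts 4:30pm → overlap.
OP6: starts 6:50pm at or after OP7 ends 6:30pm → clear.
OP7 overlaps OP5.

No — it overlaps OP5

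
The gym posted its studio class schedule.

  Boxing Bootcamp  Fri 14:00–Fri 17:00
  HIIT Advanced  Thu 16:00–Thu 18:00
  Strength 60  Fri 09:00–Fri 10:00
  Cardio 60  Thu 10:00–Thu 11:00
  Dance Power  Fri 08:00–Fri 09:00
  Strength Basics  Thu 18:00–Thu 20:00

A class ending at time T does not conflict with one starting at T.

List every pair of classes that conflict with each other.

no conflicts

Sorted by start: Cardio 60, HIIT Advanced, Strength Basics, Dance Power, Strength 60, Boxing Bootcamp.
HIIT Advanced starts after Cardio 60 ends; Cardio 60 is clear from here.
Strength Basics starts exactly when HIIT Advanced ends (back-to-back, no overlap); HIIT Advanced is clear from here.
Dance Power starts after Strength Basics ends; Strength Basics is clear from here.
Strength 60 starts exactly when Dance Power ends (back-to-back, no overlap); Dance Power is clear from here.
Boxing Bootcamp starts after Strength 60 ends.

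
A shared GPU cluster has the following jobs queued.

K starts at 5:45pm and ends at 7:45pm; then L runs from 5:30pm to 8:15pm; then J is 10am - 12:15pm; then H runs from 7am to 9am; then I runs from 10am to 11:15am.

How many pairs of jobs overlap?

Sorted by start: H, I, J, L, K.
I starts after H ends; H is clear from here.
J starts before I ends → I and J overlap.
L starts after I ends; I is clear from here.
L starts after J ends; J is clear from here.
K starts before L ends → L and K overlap.
Overlapping pairs: I & J, K & L — 2 in total.

2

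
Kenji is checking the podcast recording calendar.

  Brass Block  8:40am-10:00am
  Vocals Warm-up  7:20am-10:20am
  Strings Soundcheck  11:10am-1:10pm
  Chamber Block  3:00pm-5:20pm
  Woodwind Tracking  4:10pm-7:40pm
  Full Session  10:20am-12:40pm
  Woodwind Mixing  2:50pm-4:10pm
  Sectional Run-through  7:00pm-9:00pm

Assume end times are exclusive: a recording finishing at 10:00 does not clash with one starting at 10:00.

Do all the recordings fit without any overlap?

No

Check each pair: they overlap iff neither finishes before the other starts.
Sorted by start: Vocals Warm-up, Brass Block, Full Session, Strings Soundcheck, Woodwind Mixing, Chamber Block, Woodwind Tracking, Sectional Run-through.
Brass Block starts before Vocals Warm-up ends → Vocals Warm-up and Brass Block overlap.
That's a conflict, so the schedule is not conflict-free.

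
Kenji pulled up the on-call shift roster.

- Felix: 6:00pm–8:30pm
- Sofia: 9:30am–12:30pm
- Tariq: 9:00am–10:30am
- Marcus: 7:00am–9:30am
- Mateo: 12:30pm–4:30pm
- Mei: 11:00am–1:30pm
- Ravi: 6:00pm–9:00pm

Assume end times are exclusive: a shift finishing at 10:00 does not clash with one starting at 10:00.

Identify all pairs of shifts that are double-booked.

Felix & Ravi, Marcus & Tariq, Mateo & Mei, Mei & Sofia, Sofia & Tariq

Sorted by start: Marcus, Tariq, Sofia, Mei, Mateo, Felix, Ravi.
Tariq starts before Marcus ends → Marcus and Tariq overlap.
Sofia starts exactly when Marcus ends (back-to-back, no overlap) — done with Marcus.
Sofia starts before Tariq ends → Tariq and Sofia overlap.
Mei starts after Tariq ends — done with Tariq.
Mei starts before Sofia ends → Sofia and Mei overlap.
Mateo starts exactly when Sofia ends (back-to-back, no overlap) — done with Sofia.
Mateo starts before Mei ends → Mei and Mateo overlap.
Felix starts after Mei ends — done with Mei.
Felix starts after Mateo ends — done with Mateo.
Ravi starts before Felix ends → Felix and Ravi overlap.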